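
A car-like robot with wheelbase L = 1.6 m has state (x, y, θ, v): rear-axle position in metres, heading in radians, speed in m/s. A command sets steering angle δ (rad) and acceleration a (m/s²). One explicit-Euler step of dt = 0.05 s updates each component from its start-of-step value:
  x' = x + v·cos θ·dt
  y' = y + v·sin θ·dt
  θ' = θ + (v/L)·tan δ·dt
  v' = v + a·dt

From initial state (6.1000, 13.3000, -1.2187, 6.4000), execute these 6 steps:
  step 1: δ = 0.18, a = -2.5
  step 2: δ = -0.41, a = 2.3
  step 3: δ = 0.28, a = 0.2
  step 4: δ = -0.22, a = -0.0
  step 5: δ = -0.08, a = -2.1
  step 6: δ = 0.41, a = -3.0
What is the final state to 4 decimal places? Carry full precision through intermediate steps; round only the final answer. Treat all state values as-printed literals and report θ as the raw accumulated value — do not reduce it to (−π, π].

(6.7300, 11.5001, -1.1854, 6.1450)

after step 1 (δ=0.18, a=-2.5): (6.210357, 12.999631, -1.182306, 6.275000)
after step 2 (δ=-0.41, a=2.3): (6.329203, 12.709261, -1.267535, 6.390000)
after step 3 (δ=0.28, a=0.2): (6.424617, 12.404341, -1.210114, 6.400000)
after step 4 (δ=-0.22, a=-0.0): (6.537549, 12.104931, -1.254837, 6.400000)
after step 5 (δ=-0.08, a=-2.1): (6.636982, 11.800771, -1.270872, 6.295000)
after step 6 (δ=0.41, a=-3.0): (6.729974, 11.500072, -1.185372, 6.145000)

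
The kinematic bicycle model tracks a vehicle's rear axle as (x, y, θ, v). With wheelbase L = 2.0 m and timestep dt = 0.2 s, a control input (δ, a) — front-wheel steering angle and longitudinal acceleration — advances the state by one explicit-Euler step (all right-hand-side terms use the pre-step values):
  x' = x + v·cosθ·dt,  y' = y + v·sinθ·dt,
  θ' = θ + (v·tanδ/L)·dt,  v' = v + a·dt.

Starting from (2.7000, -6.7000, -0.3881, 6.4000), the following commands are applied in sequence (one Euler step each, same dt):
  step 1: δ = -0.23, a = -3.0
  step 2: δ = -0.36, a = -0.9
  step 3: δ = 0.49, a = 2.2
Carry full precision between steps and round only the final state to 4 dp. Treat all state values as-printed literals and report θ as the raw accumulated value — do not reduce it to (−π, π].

(5.6986, -8.5500, -0.4565, 6.0600)

after step 1 (δ=-0.23, a=-3.0): (3.884806, -7.184391, -0.537952, 5.800000)
after step 2 (δ=-0.36, a=-0.9): (4.880968, -7.778750, -0.756265, 5.620000)
after step 3 (δ=0.49, a=2.2): (5.698569, -8.550049, -0.456501, 6.060000)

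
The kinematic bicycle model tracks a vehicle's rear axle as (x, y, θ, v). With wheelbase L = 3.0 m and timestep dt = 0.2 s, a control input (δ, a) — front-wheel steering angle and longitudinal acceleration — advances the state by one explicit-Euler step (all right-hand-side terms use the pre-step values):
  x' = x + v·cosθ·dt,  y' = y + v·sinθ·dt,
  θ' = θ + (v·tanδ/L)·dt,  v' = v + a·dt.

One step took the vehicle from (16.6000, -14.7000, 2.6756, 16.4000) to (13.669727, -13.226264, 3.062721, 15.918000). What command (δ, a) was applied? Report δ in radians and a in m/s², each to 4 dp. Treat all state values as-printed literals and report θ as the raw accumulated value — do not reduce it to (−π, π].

δ = 0.3403, a = -2.4100

a = (v'−v)/dt = (-0.482000)/0.2 = -2.4100
Δθ = θ'−θ = 0.387121;  (v·dt/L) = 16.4000·0.2/3.0 = 1.093333
tan δ = Δθ·L/(v·dt) = 0.354074  →  δ = 0.3403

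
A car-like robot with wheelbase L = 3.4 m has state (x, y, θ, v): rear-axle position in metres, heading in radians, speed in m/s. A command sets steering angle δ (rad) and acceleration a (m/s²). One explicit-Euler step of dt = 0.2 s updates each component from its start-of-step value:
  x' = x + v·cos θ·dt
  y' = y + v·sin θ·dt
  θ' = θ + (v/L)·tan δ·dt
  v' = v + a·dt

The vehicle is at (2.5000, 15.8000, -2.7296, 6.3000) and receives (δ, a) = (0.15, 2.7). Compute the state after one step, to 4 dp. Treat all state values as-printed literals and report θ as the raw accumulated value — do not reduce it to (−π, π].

x' = 2.5000 + 6.3000·cos(-2.7296)·0.2 = 1.3454
y' = 15.8000 + 6.3000·sin(-2.7296)·0.2 = 15.2955
θ' = -2.7296 + (6.3000/3.4)·tan(0.15)·0.2 = -2.6736
v' = 6.3000 + 2.7000·0.2 = 6.8400

(1.3454, 15.2955, -2.6736, 6.8400)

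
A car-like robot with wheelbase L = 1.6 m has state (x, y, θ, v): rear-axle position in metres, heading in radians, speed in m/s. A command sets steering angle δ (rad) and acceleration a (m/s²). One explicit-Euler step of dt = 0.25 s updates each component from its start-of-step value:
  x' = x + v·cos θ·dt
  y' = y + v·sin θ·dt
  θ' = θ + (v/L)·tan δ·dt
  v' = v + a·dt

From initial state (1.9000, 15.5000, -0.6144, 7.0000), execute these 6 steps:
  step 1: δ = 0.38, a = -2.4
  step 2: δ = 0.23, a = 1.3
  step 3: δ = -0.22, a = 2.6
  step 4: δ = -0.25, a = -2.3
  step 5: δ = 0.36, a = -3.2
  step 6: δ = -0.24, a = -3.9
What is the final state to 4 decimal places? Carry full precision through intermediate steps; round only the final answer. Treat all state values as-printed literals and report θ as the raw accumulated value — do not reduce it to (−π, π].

(11.4075, 13.0938, -0.3021, 5.0250)

after step 1 (δ=0.38, a=-2.4): (3.329959, 14.491180, -0.177542, 6.400000)
after step 2 (δ=0.23, a=1.3): (4.904808, 14.208603, 0.056601, 6.725000)
after step 3 (δ=-0.22, a=2.6): (6.583366, 14.303712, -0.178374, 7.375000)
after step 4 (δ=-0.25, a=-2.3): (8.397862, 13.976576, -0.472616, 6.800000)
after step 5 (δ=0.36, a=-3.2): (9.911509, 13.202708, -0.072688, 6.000000)
after step 6 (δ=-0.24, a=-3.9): (11.407548, 13.093772, -0.302110, 5.025000)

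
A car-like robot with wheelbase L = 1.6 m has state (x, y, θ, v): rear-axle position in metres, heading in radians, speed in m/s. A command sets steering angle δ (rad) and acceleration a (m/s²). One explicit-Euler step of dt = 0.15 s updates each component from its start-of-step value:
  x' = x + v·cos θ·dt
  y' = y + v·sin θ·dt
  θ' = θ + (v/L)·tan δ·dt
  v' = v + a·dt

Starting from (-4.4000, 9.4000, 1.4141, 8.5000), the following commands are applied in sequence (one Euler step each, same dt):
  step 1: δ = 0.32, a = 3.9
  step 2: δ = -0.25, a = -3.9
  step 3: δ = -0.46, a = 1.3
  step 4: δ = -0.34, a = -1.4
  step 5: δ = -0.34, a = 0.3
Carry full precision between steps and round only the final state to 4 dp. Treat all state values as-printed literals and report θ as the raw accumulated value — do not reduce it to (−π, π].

after step 1 (δ=0.32, a=3.9): (-4.201029, 10.659379, 1.678176, 9.085000)
after step 2 (δ=-0.25, a=-3.9): (-4.347079, 12.014280, 1.460696, 8.500000)
after step 3 (δ=-0.46, a=1.3): (-4.206985, 13.281560, 1.065886, 8.695000)
after step 4 (δ=-0.34, a=-1.4): (-3.576082, 14.423063, 0.777535, 8.485000)
after step 5 (δ=-0.34, a=0.3): (-2.669063, 15.315928, 0.496148, 8.530000)

(-2.6691, 15.3159, 0.4961, 8.5300)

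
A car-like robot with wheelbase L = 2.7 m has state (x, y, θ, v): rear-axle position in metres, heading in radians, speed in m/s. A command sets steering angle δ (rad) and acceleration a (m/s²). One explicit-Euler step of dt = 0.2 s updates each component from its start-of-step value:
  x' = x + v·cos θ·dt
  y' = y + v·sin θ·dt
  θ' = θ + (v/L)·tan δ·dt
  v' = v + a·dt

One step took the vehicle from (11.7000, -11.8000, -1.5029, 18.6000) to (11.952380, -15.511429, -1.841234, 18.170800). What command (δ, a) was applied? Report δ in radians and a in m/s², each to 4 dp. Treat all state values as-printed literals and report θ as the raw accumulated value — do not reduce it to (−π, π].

a = (v'−v)/dt = (-0.429200)/0.2 = -2.1460
Δθ = θ'−θ = -0.338334;  (v·dt/L) = 18.6000·0.2/2.7 = 1.377778
tan δ = Δθ·L/(v·dt) = -0.245565  →  δ = -0.2408

δ = -0.2408, a = -2.1460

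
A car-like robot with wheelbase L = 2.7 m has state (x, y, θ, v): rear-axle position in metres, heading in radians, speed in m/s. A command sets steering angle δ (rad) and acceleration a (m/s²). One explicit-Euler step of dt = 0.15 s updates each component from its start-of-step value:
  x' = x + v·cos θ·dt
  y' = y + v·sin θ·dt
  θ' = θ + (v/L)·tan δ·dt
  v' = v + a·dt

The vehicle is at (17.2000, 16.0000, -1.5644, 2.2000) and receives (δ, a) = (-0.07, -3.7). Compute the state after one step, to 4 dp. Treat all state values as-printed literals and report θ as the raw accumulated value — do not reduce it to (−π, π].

(17.2021, 15.6700, -1.5730, 1.6450)

x' = 17.2000 + 2.2000·cos(-1.5644)·0.15 = 17.2021
y' = 16.0000 + 2.2000·sin(-1.5644)·0.15 = 15.6700
θ' = -1.5644 + (2.2000/2.7)·tan(-0.07)·0.15 = -1.5730
v' = 2.2000 − 3.7000·0.15 = 1.6450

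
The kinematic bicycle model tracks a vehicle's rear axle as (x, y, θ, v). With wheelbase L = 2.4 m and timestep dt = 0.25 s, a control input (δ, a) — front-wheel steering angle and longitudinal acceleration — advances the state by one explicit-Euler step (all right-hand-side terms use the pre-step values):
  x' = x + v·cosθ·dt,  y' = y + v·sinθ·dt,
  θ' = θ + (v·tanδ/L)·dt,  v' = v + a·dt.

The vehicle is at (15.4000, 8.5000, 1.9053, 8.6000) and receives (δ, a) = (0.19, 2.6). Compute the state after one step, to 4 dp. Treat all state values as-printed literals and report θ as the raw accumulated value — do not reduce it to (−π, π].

(14.6942, 10.5308, 2.0776, 9.2500)

x' = 15.4000 + 8.6000·cos(1.9053)·0.25 = 14.6942
y' = 8.5000 + 8.6000·sin(1.9053)·0.25 = 10.5308
θ' = 1.9053 + (8.6000/2.4)·tan(0.19)·0.25 = 2.0776
v' = 8.6000 + 2.6000·0.25 = 9.2500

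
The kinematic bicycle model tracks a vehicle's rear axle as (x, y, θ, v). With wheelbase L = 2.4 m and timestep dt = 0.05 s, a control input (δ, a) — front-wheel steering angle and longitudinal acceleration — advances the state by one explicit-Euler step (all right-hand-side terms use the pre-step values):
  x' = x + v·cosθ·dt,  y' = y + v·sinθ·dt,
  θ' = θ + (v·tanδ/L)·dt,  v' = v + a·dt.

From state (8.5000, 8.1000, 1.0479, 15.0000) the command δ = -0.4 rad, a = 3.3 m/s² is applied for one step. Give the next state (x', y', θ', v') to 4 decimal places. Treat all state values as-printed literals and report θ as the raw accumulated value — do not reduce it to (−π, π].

x' = 8.5000 + 15.0000·cos(1.0479)·0.05 = 8.8745
y' = 8.1000 + 15.0000·sin(1.0479)·0.05 = 8.7498
θ' = 1.0479 + (15.0000/2.4)·tan(-0.4)·0.05 = 0.9158
v' = 15.0000 + 3.3000·0.05 = 15.1650

(8.8745, 8.7498, 0.9158, 15.1650)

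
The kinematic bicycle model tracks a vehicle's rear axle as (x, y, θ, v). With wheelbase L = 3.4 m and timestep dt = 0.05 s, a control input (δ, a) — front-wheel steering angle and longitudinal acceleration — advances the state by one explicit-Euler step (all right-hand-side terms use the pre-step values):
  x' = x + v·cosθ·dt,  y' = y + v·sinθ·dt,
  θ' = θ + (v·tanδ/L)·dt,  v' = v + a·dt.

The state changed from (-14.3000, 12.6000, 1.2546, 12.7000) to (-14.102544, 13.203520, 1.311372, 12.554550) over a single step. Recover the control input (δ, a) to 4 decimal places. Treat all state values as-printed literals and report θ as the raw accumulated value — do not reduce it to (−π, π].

a = (v'−v)/dt = (-0.145450)/0.05 = -2.9090
Δθ = θ'−θ = 0.056772;  (v·dt/L) = 12.7000·0.05/3.4 = 0.186765
tan δ = Δθ·L/(v·dt) = 0.303976  →  δ = 0.2951

δ = 0.2951, a = -2.9090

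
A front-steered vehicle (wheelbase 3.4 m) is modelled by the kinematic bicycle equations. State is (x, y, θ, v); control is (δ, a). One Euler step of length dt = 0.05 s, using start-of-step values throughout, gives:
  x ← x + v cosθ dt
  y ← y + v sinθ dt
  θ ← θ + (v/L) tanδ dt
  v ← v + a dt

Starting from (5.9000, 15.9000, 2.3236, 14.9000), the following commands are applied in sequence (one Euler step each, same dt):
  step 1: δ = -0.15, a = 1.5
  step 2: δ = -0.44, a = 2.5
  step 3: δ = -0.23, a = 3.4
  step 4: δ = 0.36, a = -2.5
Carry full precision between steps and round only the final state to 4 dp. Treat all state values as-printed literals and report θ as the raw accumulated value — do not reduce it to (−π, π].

after step 1 (δ=-0.15, a=1.5): (5.390653, 16.443682, 2.290484, 14.975000)
after step 2 (δ=-0.44, a=2.5): (4.897115, 17.006751, 2.186808, 15.100000)
after step 3 (δ=-0.23, a=3.4): (4.460887, 17.622974, 2.134814, 15.270000)
after step 4 (δ=0.36, a=-2.5): (4.052731, 18.268219, 2.219339, 15.145000)

(4.0527, 18.2682, 2.2193, 15.1450)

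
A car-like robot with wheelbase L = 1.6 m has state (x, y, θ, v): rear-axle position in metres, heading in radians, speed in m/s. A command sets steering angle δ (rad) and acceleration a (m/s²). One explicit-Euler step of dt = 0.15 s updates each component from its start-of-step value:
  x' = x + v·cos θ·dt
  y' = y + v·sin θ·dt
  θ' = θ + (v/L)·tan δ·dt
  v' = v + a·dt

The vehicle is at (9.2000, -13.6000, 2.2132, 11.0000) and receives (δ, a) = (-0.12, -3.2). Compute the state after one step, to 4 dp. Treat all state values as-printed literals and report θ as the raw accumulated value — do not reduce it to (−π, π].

(8.2114, -12.2789, 2.0889, 10.5200)

x' = 9.2000 + 11.0000·cos(2.2132)·0.15 = 8.2114
y' = -13.6000 + 11.0000·sin(2.2132)·0.15 = -12.2789
θ' = 2.2132 + (11.0000/1.6)·tan(-0.12)·0.15 = 2.0889
v' = 11.0000 − 3.2000·0.15 = 10.5200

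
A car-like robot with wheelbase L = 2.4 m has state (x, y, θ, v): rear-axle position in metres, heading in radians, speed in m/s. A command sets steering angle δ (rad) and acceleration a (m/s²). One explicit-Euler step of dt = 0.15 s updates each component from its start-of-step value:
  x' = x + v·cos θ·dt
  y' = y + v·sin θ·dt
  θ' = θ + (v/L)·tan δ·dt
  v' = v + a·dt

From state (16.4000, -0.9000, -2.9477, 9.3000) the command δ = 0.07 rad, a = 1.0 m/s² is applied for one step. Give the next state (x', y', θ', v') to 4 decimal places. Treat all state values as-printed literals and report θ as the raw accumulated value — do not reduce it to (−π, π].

(15.0311, -1.1688, -2.9069, 9.4500)

x' = 16.4000 + 9.3000·cos(-2.9477)·0.15 = 15.0311
y' = -0.9000 + 9.3000·sin(-2.9477)·0.15 = -1.1688
θ' = -2.9477 + (9.3000/2.4)·tan(0.07)·0.15 = -2.9069
v' = 9.3000 + 1.0000·0.15 = 9.4500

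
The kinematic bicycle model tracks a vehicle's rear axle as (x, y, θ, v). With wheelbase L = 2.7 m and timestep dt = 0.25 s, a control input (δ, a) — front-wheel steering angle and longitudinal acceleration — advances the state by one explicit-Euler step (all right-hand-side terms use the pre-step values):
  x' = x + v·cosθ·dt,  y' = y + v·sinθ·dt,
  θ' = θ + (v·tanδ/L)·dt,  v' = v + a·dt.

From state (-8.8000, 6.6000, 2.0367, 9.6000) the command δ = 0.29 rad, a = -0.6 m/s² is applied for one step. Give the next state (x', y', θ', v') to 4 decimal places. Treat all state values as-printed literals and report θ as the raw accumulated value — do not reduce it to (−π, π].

x' = -8.8000 + 9.6000·cos(2.0367)·0.25 = -9.8782
y' = 6.6000 + 9.6000·sin(2.0367)·0.25 = 8.7442
θ' = 2.0367 + (9.6000/2.7)·tan(0.29)·0.25 = 2.3020
v' = 9.6000 − 0.6000·0.25 = 9.4500

(-9.8782, 8.7442, 2.3020, 9.4500)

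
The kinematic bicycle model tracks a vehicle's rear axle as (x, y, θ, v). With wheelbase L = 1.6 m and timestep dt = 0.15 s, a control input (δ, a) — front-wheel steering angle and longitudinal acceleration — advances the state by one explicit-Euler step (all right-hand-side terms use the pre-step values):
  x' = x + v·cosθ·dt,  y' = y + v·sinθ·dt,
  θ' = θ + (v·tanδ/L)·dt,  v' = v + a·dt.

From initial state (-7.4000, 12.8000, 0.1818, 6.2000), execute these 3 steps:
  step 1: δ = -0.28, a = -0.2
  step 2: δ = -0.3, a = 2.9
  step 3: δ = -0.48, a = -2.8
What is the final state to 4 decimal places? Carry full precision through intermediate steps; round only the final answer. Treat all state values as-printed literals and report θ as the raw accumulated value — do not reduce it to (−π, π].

(-4.5825, 12.8197, -0.4866, 6.1850)

after step 1 (δ=-0.28, a=-0.2): (-6.485327, 12.968144, 0.014659, 6.170000)
after step 2 (δ=-0.3, a=2.9): (-5.559926, 12.981711, -0.164273, 6.605000)
after step 3 (δ=-0.48, a=-2.8): (-4.582514, 12.819689, -0.486645, 6.185000)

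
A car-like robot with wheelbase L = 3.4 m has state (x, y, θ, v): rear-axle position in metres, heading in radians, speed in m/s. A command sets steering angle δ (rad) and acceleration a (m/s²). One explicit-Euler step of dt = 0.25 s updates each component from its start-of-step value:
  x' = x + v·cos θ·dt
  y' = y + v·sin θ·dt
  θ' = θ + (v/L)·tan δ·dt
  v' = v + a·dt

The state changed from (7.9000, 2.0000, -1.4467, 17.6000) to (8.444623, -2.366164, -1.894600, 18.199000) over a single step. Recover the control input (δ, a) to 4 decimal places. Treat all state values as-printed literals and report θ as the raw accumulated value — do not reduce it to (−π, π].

δ = -0.3332, a = 2.3960

a = (v'−v)/dt = (0.599000)/0.25 = 2.3960
Δθ = θ'−θ = -0.447900;  (v·dt/L) = 17.6000·0.25/3.4 = 1.294118
tan δ = Δθ·L/(v·dt) = -0.346105  →  δ = -0.3332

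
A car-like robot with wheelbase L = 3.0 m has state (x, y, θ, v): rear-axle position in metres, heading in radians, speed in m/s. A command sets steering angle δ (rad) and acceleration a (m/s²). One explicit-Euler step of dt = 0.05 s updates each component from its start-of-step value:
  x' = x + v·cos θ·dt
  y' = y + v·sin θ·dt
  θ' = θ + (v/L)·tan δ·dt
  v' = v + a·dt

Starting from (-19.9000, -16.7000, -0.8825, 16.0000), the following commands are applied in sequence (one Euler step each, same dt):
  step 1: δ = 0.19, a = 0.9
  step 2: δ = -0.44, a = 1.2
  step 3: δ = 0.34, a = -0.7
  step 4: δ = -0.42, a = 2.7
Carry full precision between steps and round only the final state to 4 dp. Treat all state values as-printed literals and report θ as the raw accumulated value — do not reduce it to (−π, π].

after step 1 (δ=0.19, a=0.9): (-19.391822, -17.317863, -0.831215, 16.045000)
after step 2 (δ=-0.44, a=1.2): (-18.851123, -17.910526, -0.957109, 16.105000)
after step 3 (δ=0.34, a=-0.7): (-18.387391, -18.568842, -0.862160, 16.070000)
after step 4 (δ=-0.42, a=2.7): (-17.864474, -19.178900, -0.981767, 16.205000)

(-17.8645, -19.1789, -0.9818, 16.2050)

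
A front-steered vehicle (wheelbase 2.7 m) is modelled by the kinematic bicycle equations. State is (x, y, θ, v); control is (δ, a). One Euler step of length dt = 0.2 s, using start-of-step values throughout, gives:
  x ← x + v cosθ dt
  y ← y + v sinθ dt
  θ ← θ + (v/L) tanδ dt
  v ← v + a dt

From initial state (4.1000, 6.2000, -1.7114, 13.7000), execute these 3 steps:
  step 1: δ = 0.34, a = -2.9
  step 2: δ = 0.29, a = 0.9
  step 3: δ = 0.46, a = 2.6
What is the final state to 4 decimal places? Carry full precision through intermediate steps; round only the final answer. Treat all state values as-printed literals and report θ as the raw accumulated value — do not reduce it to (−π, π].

after step 1 (δ=0.34, a=-2.9): (3.716014, 3.487039, -1.352423, 13.120000)
after step 2 (δ=0.29, a=0.9): (4.284483, 0.925357, -1.062410, 13.300000)
after step 3 (δ=0.46, a=2.6): (5.579288, -1.398236, -0.574301, 13.820000)

(5.5793, -1.3982, -0.5743, 13.8200)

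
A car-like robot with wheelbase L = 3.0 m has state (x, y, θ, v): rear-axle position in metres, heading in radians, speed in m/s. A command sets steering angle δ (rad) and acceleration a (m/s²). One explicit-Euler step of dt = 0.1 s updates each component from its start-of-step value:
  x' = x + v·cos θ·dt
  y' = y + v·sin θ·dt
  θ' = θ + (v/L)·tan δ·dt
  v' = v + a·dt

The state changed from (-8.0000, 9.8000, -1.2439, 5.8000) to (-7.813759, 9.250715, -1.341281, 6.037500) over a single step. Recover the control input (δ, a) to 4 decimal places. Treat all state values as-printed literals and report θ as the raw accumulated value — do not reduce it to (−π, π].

δ = -0.4666, a = 2.3750

a = (v'−v)/dt = (0.237500)/0.1 = 2.3750
Δθ = θ'−θ = -0.097381;  (v·dt/L) = 5.8000·0.1/3.0 = 0.193333
tan δ = Δθ·L/(v·dt) = -0.503695  →  δ = -0.4666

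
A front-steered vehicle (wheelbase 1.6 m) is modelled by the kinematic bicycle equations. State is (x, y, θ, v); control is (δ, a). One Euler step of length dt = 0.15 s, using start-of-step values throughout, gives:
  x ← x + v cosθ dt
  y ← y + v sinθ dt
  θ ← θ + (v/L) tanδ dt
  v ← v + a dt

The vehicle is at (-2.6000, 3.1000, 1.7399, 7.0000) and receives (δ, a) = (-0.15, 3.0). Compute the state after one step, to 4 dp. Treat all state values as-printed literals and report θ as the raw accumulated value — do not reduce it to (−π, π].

(-2.7767, 4.1350, 1.6407, 7.4500)

x' = -2.6000 + 7.0000·cos(1.7399)·0.15 = -2.7767
y' = 3.1000 + 7.0000·sin(1.7399)·0.15 = 4.1350
θ' = 1.7399 + (7.0000/1.6)·tan(-0.15)·0.15 = 1.6407
v' = 7.0000 + 3.0000·0.15 = 7.4500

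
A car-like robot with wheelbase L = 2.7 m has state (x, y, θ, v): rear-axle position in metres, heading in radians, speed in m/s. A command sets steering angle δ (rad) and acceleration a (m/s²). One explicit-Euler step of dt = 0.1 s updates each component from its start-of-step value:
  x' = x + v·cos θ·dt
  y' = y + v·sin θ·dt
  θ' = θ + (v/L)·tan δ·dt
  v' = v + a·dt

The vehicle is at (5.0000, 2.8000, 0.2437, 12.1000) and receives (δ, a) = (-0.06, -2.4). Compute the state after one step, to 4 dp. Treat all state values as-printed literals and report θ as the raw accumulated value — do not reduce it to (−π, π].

x' = 5.0000 + 12.1000·cos(0.2437)·0.1 = 6.1742
y' = 2.8000 + 12.1000·sin(0.2437)·0.1 = 3.0920
θ' = 0.2437 + (12.1000/2.7)·tan(-0.06)·0.1 = 0.2168
v' = 12.1000 − 2.4000·0.1 = 11.8600

(6.1742, 3.0920, 0.2168, 11.8600)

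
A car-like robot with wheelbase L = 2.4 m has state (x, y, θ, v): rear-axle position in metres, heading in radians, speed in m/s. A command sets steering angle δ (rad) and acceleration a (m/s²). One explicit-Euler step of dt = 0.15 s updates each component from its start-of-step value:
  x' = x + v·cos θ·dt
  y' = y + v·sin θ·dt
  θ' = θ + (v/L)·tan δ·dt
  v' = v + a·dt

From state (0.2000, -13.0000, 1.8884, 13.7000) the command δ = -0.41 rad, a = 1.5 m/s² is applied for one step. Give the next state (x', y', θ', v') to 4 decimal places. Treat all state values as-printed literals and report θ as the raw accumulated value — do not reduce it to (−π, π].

(-0.4418, -11.0478, 1.5162, 13.9250)

x' = 0.2000 + 13.7000·cos(1.8884)·0.15 = -0.4418
y' = -13.0000 + 13.7000·sin(1.8884)·0.15 = -11.0478
θ' = 1.8884 + (13.7000/2.4)·tan(-0.41)·0.15 = 1.5162
v' = 13.7000 + 1.5000·0.15 = 13.9250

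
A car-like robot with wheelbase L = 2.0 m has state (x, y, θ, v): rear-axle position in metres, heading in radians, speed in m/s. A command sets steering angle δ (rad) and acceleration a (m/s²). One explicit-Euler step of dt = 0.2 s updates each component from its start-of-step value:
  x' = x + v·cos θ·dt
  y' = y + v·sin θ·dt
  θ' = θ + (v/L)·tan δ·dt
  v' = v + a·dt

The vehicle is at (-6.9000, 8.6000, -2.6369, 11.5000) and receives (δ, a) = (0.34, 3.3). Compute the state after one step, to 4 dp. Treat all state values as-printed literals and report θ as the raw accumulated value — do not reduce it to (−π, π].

x' = -6.9000 + 11.5000·cos(-2.6369)·0.2 = -8.9132
y' = 8.6000 + 11.5000·sin(-2.6369)·0.2 = 7.4879
θ' = -2.6369 + (11.5000/2.0)·tan(0.34)·0.2 = -2.2301
v' = 11.5000 + 3.3000·0.2 = 12.1600

(-8.9132, 7.4879, -2.2301, 12.1600)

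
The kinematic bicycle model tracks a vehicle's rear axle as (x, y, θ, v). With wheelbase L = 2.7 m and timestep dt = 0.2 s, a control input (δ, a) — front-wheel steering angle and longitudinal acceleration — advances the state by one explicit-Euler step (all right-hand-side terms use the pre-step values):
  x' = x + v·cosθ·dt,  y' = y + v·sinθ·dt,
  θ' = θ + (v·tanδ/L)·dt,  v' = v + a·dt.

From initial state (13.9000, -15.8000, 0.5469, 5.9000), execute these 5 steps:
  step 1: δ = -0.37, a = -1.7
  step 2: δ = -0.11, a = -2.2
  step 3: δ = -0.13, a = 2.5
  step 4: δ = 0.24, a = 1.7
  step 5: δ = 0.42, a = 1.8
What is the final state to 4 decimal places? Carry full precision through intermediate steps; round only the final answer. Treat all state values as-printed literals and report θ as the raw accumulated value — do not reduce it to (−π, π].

after step 1 (δ=-0.37, a=-1.7): (14.907886, -15.186351, 0.377389, 5.560000)
after step 2 (δ=-0.11, a=-2.2): (15.941634, -14.776584, 0.331902, 5.120000)
after step 3 (δ=-0.13, a=2.5): (16.909749, -14.442922, 0.282319, 5.620000)
after step 4 (δ=0.24, a=1.7): (17.989252, -14.129794, 0.384193, 5.960000)
after step 5 (δ=0.42, a=1.8): (19.094356, -13.683019, 0.581347, 6.320000)

(19.0944, -13.6830, 0.5813, 6.3200)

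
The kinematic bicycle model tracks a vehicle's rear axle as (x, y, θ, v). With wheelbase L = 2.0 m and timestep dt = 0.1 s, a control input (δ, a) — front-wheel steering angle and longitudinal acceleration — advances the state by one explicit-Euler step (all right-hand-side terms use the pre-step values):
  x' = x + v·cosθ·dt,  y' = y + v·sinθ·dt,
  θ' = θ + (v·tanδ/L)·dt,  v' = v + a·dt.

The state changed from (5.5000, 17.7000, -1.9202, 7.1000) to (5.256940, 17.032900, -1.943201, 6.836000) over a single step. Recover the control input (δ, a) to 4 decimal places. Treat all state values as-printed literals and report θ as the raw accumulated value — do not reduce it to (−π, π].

δ = -0.0647, a = -2.6400

a = (v'−v)/dt = (-0.264000)/0.1 = -2.6400
Δθ = θ'−θ = -0.023001;  (v·dt/L) = 7.1000·0.1/2.0 = 0.355000
tan δ = Δθ·L/(v·dt) = -0.064792  →  δ = -0.0647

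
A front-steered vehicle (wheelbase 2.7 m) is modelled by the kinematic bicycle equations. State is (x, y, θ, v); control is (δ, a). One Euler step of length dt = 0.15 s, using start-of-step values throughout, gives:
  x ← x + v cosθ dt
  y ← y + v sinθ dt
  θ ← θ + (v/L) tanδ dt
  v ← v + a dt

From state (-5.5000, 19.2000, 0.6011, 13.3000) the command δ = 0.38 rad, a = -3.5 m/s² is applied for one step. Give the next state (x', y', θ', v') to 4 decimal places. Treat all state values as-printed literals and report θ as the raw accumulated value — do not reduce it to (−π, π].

x' = -5.5000 + 13.3000·cos(0.6011)·0.15 = -3.8547
y' = 19.2000 + 13.3000·sin(0.6011)·0.15 = 20.3283
θ' = 0.6011 + (13.3000/2.7)·tan(0.38)·0.15 = 0.8962
v' = 13.3000 − 3.5000·0.15 = 12.7750

(-3.8547, 20.3283, 0.8962, 12.7750)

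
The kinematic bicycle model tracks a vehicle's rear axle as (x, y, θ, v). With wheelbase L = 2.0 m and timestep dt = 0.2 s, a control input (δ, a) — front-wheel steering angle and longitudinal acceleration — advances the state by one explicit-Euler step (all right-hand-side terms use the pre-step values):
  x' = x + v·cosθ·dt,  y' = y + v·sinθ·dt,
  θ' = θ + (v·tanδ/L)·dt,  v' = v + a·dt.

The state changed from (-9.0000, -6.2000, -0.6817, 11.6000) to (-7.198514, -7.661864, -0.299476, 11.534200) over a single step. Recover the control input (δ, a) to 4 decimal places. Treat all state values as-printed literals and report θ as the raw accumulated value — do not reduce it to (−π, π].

a = (v'−v)/dt = (-0.065800)/0.2 = -0.3290
Δθ = θ'−θ = 0.382224;  (v·dt/L) = 11.6000·0.2/2.0 = 1.160000
tan δ = Δθ·L/(v·dt) = 0.329503  →  δ = 0.3183

δ = 0.3183, a = -0.3290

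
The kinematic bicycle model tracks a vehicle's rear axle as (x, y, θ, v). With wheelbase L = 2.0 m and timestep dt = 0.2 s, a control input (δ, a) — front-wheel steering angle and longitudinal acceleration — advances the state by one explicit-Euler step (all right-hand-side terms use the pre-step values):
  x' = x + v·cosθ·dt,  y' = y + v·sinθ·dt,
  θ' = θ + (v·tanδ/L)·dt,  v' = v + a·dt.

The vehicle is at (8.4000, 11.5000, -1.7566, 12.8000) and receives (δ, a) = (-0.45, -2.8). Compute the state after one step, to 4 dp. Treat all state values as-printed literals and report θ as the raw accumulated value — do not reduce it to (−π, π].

x' = 8.4000 + 12.8000·cos(-1.7566)·0.2 = 7.9271
y' = 11.5000 + 12.8000·sin(-1.7566)·0.2 = 8.9841
θ' = -1.7566 + (12.8000/2.0)·tan(-0.45)·0.2 = -2.3749
v' = 12.8000 − 2.8000·0.2 = 12.2400

(7.9271, 8.9841, -2.3749, 12.2400)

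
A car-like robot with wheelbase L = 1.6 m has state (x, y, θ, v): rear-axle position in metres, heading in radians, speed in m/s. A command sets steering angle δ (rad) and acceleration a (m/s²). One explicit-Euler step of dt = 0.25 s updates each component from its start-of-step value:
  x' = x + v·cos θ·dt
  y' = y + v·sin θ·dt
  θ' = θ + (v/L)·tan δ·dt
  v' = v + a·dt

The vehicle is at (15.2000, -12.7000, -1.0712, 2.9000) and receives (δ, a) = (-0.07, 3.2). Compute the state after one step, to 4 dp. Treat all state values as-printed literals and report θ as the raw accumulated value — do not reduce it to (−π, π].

(15.5473, -13.3364, -1.1030, 3.7000)

x' = 15.2000 + 2.9000·cos(-1.0712)·0.25 = 15.5473
y' = -12.7000 + 2.9000·sin(-1.0712)·0.25 = -13.3364
θ' = -1.0712 + (2.9000/1.6)·tan(-0.07)·0.25 = -1.1030
v' = 2.9000 + 3.2000·0.25 = 3.7000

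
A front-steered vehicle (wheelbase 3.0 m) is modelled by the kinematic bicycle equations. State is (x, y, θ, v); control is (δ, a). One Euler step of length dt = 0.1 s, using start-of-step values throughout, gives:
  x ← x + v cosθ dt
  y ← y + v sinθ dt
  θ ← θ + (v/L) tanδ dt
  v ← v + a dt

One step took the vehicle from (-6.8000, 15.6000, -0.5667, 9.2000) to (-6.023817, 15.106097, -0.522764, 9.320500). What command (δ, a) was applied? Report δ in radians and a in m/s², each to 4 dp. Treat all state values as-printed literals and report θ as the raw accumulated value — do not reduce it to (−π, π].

a = (v'−v)/dt = (0.120500)/0.1 = 1.2050
Δθ = θ'−θ = 0.043936;  (v·dt/L) = 9.2000·0.1/3.0 = 0.306667
tan δ = Δθ·L/(v·dt) = 0.143270  →  δ = 0.1423

δ = 0.1423, a = 1.2050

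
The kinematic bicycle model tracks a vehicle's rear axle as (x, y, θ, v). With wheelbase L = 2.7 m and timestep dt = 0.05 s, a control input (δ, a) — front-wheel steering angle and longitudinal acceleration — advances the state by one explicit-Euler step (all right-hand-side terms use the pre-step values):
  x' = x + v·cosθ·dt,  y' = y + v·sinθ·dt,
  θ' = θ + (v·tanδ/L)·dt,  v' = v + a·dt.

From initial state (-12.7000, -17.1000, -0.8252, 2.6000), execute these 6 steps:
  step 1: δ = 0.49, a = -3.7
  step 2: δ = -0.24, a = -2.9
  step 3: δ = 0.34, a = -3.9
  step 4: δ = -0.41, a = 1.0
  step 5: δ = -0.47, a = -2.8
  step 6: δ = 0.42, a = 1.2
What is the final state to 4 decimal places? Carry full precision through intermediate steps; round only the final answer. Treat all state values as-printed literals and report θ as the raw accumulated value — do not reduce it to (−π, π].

after step 1 (δ=0.49, a=-3.7): (-12.611807, -17.195509, -0.799518, 2.415000)
after step 2 (δ=-0.24, a=-2.9): (-12.527638, -17.282089, -0.810463, 2.270000)
after step 3 (δ=0.34, a=-3.9): (-12.449418, -17.364332, -0.795593, 2.075000)
after step 4 (δ=-0.41, a=1.0): (-12.376807, -17.438438, -0.812294, 2.125000)
after step 5 (δ=-0.47, a=-2.8): (-12.303724, -17.515562, -0.832283, 1.985000)
after step 6 (δ=0.42, a=1.2): (-12.236910, -17.588954, -0.815867, 2.045000)

(-12.2369, -17.5890, -0.8159, 2.0450)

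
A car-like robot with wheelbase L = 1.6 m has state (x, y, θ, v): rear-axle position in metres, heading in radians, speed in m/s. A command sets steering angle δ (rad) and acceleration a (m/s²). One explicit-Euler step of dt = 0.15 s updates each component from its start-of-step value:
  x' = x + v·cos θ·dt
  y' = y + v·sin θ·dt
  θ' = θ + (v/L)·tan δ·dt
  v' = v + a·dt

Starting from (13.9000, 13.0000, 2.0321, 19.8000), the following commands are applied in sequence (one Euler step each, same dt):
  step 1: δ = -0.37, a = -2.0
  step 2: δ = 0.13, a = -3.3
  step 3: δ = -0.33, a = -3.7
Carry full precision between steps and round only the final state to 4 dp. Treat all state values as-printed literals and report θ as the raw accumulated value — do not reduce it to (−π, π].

after step 1 (δ=-0.37, a=-2.0): (12.578006, 15.659555, 1.312129, 19.500000)
after step 2 (δ=0.13, a=-3.3): (13.326199, 18.487245, 1.551133, 19.005000)
after step 3 (δ=-0.33, a=-3.7): (13.382250, 21.337444, 0.940850, 18.450000)

(13.3822, 21.3374, 0.9409, 18.4500)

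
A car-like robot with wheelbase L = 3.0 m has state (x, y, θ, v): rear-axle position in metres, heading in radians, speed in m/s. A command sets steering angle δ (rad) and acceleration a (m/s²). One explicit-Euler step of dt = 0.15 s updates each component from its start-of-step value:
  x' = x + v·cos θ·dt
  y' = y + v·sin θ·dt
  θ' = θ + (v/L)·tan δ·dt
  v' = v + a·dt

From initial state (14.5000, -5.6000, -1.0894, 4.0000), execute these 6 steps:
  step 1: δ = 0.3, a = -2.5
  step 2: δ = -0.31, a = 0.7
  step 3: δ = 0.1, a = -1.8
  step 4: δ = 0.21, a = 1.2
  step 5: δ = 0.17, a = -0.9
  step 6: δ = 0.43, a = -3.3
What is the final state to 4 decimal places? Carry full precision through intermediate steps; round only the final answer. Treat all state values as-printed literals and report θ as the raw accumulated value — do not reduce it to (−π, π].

after step 1 (δ=0.3, a=-2.5): (14.777810, -6.131810, -1.027533, 3.625000)
after step 2 (δ=-0.31, a=0.7): (15.058892, -6.597274, -1.085592, 3.730000)
after step 3 (δ=0.1, a=-1.8): (15.319837, -7.092196, -1.066880, 3.460000)
after step 4 (δ=0.21, a=1.2): (15.570441, -7.546683, -1.030006, 3.640000)
after step 5 (δ=0.17, a=-0.9): (15.851529, -8.014770, -0.998765, 3.505000)
after step 6 (δ=0.43, a=-3.3): (16.136139, -8.456822, -0.918391, 3.010000)

(16.1361, -8.4568, -0.9184, 3.0100)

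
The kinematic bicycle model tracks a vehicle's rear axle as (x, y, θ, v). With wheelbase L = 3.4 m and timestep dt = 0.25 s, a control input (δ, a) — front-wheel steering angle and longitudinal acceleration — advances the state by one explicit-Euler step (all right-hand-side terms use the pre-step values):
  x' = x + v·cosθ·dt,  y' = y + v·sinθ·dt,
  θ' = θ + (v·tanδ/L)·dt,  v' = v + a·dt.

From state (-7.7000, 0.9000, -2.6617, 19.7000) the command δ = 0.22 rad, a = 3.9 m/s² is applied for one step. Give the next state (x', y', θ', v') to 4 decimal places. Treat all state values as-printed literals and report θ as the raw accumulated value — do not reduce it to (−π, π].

x' = -7.7000 + 19.7000·cos(-2.6617)·0.25 = -12.0687
y' = 0.9000 + 19.7000·sin(-2.6617)·0.25 = -1.3738
θ' = -2.6617 + (19.7000/3.4)·tan(0.22)·0.25 = -2.3378
v' = 19.7000 + 3.9000·0.25 = 20.6750

(-12.0687, -1.3738, -2.3378, 20.6750)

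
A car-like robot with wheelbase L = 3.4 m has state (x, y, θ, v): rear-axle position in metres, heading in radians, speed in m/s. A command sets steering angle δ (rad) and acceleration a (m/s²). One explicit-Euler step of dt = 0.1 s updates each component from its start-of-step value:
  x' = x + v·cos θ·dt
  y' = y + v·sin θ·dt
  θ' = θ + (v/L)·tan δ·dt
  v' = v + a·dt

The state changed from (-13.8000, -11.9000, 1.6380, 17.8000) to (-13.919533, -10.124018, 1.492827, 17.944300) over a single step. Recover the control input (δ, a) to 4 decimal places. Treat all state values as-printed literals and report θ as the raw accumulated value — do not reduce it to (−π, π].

a = (v'−v)/dt = (0.144300)/0.1 = 1.4430
Δθ = θ'−θ = -0.145173;  (v·dt/L) = 17.8000·0.1/3.4 = 0.523529
tan δ = Δθ·L/(v·dt) = -0.277297  →  δ = -0.2705

δ = -0.2705, a = 1.4430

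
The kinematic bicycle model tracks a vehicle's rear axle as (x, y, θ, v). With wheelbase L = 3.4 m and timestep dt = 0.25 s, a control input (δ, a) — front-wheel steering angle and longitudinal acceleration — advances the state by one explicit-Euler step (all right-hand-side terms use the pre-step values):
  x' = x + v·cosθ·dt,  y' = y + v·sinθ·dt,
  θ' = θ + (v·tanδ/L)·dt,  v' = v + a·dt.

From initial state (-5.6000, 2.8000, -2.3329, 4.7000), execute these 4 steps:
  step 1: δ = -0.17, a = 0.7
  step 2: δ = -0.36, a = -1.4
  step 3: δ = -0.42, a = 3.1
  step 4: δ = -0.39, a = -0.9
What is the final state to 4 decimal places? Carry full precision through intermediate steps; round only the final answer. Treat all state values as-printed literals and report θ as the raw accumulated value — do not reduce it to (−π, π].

(-9.4117, -0.1275, -2.8359, 5.0750)

after step 1 (δ=-0.17, a=0.7): (-6.411273, 1.950022, -2.392223, 4.875000)
after step 2 (δ=-0.36, a=-1.4): (-7.303542, 1.119837, -2.527146, 4.525000)
after step 3 (δ=-0.42, a=3.1): (-8.227878, 0.467665, -2.675730, 5.300000)
after step 4 (δ=-0.39, a=-0.9): (-9.411678, -0.127517, -2.835921, 5.075000)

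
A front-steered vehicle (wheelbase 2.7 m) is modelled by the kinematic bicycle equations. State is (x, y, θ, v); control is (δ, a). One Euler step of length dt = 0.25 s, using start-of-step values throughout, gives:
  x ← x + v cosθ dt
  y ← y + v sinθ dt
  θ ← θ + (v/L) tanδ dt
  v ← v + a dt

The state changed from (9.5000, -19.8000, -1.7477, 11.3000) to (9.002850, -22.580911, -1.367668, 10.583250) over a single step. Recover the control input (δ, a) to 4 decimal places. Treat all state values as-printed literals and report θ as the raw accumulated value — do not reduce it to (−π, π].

δ = 0.3484, a = -2.8670

a = (v'−v)/dt = (-0.716750)/0.25 = -2.8670
Δθ = θ'−θ = 0.380032;  (v·dt/L) = 11.3000·0.25/2.7 = 1.046296
tan δ = Δθ·L/(v·dt) = 0.363216  →  δ = 0.3484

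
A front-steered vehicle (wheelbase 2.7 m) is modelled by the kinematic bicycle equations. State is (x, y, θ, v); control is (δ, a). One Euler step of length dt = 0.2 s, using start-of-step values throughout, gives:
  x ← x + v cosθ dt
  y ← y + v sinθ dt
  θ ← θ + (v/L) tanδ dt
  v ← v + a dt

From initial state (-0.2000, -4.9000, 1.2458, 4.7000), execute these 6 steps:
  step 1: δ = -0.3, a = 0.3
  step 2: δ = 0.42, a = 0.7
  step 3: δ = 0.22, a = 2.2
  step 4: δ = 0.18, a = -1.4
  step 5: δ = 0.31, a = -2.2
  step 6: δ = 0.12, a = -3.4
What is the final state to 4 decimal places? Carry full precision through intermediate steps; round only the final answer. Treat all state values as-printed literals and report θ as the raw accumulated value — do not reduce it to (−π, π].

(1.0968, 0.7746, 1.6100, 3.9400)

after step 1 (δ=-0.3, a=0.3): (0.100147, -4.009207, 1.138105, 4.760000)
after step 2 (δ=0.42, a=0.7): (0.499335, -3.144943, 1.295563, 4.900000)
after step 3 (δ=0.22, a=2.2): (0.765671, -2.201828, 1.376729, 5.340000)
after step 4 (δ=0.18, a=-1.4): (0.971637, -1.153877, 1.448708, 5.060000)
after step 5 (δ=0.31, a=-2.2): (1.094883, -0.149410, 1.568771, 4.620000)
after step 6 (δ=0.12, a=-3.4): (1.096754, 0.774588, 1.610036, 3.940000)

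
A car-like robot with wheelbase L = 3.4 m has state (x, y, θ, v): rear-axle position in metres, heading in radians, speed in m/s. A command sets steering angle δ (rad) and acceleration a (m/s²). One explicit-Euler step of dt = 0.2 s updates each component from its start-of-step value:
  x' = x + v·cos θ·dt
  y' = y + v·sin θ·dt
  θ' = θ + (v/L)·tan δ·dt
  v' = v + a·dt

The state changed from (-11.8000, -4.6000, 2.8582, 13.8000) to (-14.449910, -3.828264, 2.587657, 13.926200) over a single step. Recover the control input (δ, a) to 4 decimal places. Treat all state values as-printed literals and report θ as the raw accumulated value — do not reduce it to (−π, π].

δ = -0.3217, a = 0.6310

a = (v'−v)/dt = (0.126200)/0.2 = 0.6310
Δθ = θ'−θ = -0.270543;  (v·dt/L) = 13.8000·0.2/3.4 = 0.811765
tan δ = Δθ·L/(v·dt) = -0.333278  →  δ = -0.3217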